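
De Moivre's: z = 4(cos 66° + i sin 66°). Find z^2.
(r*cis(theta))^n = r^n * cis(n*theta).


r^2 = 4^2 = 16
n*theta = 2*66° = 132° = 132° (mod 360)
a = 16*cos(132°) = -10.7061
b = 16*sin(132°) = 11.8903

16 cis(132°) = -10.7061 + 11.8903i


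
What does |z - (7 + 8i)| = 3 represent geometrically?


|z - z0| = r is a circle with center z0 and radius r.
Center = (7, 8), radius = 3

Circle with center (7, 8) and radius 3


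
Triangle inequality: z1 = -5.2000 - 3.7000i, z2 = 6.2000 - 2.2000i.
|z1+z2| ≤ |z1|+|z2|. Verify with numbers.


|z1| = sqrt((-5.2)^2 + (-3.7)^2) = sqrt(40.73) = 6.3820
|z2| = sqrt(6.2^2 + (-2.2)^2) = sqrt(43.28) = 6.5788
z1+z2 = 1.0000 - 5.9000i
|z1+z2| = sqrt(35.81) = 5.9841
|z1|+|z2| = 6.3820 + 6.5788 = 12.9608

|z1+z2| = 5.9841 ≤ |z1|+|z2| = 12.9608 (verified)


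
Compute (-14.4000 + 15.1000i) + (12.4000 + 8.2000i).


Real: -14.4 + 12.4 = -2
Imag: 15.1 + 8.2 = 23.3

-2.0000 + 23.3000i


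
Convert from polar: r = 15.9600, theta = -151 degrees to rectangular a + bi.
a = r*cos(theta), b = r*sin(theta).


a = 15.9600*cos(-151°) = 15.9600*(-0.87462) = -13.9589
b = 15.9600*sin(-151°) = 15.9600*(-0.48481) = -7.7376

-13.9589 - 7.7376i


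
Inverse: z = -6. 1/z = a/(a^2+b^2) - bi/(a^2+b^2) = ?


|z|^2 = 36+0 = 36
1/z = (-6 - 0i)/36

1/z = -0.1667 + 0i


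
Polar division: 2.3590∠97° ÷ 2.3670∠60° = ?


r = 2.3590 / 2.3670 = 0.9966
theta = 97° - 60° = 37° = 37° (mod 360)

0.9966 cis(37°)


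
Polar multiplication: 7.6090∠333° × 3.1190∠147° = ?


r = 7.6090 * 3.1190 = 23.7325
theta = 333° + 147° = 480° = 120° (mod 360)

23.7325 cis(120°)


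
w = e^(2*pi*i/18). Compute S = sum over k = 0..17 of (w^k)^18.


The roots are w_k = w^k with w = e^(2*pi*i/18), and (w^k)^18 = (w^18)^k.
So S = 1 + u + u^2 + ... + u^(17) with u = w^18.
18 = 1*18 + 0, so 18 is a multiple of 18 and u = (w^18)^1 = 1.
Every one of the 18 terms equals 1: S = 18

S = 18


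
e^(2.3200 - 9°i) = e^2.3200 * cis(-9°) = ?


e^2.3200 = 10.1757
cos(-9°) = 0.98769
sin(-9°) = -0.15643
Real = 10.1757*0.98769 = 10.0504
Imag = 10.1757*(-0.15643) = -1.5918

10.0504 - 1.5918i


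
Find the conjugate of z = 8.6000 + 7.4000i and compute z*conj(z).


z_bar = 8.6000 - 7.4000i
z*z_bar = 8.6^2 + 7.4^2 = 73.96 + 54.76 = 128.72

z_bar = 8.6000 - 7.4000i, z*z_bar = 128.72


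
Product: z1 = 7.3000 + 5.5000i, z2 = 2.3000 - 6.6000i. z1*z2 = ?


Real = 7.3*2.3 - 5.5*(-6.6) = 16.79 - (-36.3) = 53.09
Imag = 7.3*(-6.6) + 2.3*5.5 = -48.18 + 12.65 = -35.53

53.0900 - 35.5300i


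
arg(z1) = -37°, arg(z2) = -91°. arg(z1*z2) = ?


arg(z1*z2) = -37° - 91° = -128°
Normalized to (-180°, 180°]: -128°

-128°


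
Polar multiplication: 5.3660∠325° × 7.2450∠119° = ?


r = 5.3660 * 7.2450 = 38.8767
theta = 325° + 119° = 444° = 84° (mod 360)

38.8767 cis(84°)


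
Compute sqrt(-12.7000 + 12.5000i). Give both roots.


|z| = sqrt(161.29+156.25) = 17.8197
sqrt((|z|+a)/2) = sqrt((17.8197+(-12.7))/2) = sqrt(2.5598) = 1.5999
sqrt((|z|-a)/2) = sqrt((17.8197-(-12.7))/2) = sqrt(15.2598) = 3.9064

±(1.5999 + 3.9064i) i.e. 1.5999 + 3.9064i and -1.5999 - 3.9064i


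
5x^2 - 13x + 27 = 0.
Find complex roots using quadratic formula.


disc = (-13)^2 - 4*5*27 = 169 - 540 = -371
sqrt(|disc|) = sqrt(371) = 19.2614
Real part = 13/(2*5) = 1.3000
Imag part = 19.2614/(2*5) = 1.9261

1.3000 ± 1.9261i


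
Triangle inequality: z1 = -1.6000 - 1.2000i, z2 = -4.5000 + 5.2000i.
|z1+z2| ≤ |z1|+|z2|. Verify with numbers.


|z1| = sqrt((-1.6)^2 + (-1.2)^2) = sqrt(4) = 2.0000
|z2| = sqrt((-4.5)^2 + 5.2^2) = sqrt(47.29) = 6.8768
z1+z2 = -6.1000 + 4.0000i
|z1+z2| = sqrt(53.21) = 7.2945
|z1|+|z2| = 2.0000 + 6.8768 = 8.8768

|z1+z2| = 7.2945 ≤ |z1|+|z2| = 8.8768 (verified)


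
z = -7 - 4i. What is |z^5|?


|z| = sqrt(49+16) = sqrt(65) = 8.0623
|z^5| = |z|^5 = (sqrt(65))^5 = 65^2 * sqrt(65) = 4225*sqrt(65)

|z^5| = 4225*sqrt(65) ≈ 34063.0390


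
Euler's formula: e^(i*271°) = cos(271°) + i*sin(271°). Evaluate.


cos(271°) = 0.0175
sin(271°) = -0.9998

e^(i*271°) = 0.0175 - 0.9998i


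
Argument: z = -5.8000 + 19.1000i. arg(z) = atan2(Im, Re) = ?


Re = -5.8, Im = 19.1
arg = atan2(19.1, -5.8) = 106.8917 degrees

arg(z) = 106.8917 degrees


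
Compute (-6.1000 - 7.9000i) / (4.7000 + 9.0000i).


Conjugate of z2 = 4.7000 - 9.0000i
Numerator: (-6.1000 - 7.9000i)(4.7000 - 9.0000i) = -99.7700 + 17.7700i
Denominator: 4.7^2 + 9^2 = 103.09
Result = (-99.7700 + 17.7700i)/103.09

-0.9678 + 0.1724i


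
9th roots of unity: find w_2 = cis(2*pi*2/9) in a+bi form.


Angle = 360*2/9 = 80°
a = cos(80°) = 0.1736
b = sin(80°) = 0.9848

0.1736 + 0.9848i


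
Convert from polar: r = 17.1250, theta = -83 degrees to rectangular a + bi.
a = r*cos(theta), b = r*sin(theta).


a = 17.1250*cos(-83°) = 17.1250*0.12187 = 2.0870
b = 17.1250*sin(-83°) = 17.1250*(-0.99255) = -16.9974

2.0870 - 16.9974i


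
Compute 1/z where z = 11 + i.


|z|^2 = 121+1 = 122
1/z = (11 - 1i)/122

1/z = 0.0902 - 0.0082i


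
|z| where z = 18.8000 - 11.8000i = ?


|z| = sqrt(18.8^2 + (-11.8)^2) = sqrt(353.44 + 139.24) = sqrt(492.68) = 22.1964

|z| = 22.1964


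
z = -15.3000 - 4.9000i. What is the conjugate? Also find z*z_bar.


z_bar = -15.3000 + 4.9000i
z*z_bar = (-15.3)^2 + (-4.9)^2 = 234.09 + 24.01 = 258.1

z_bar = -15.3000 + 4.9000i, z*z_bar = 258.1


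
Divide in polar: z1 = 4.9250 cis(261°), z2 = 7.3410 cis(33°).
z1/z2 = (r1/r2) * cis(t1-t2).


r = 4.9250 / 7.3410 = 0.6709
theta = 261° - 33° = 228° = 228° (mod 360)

0.6709 cis(228°)


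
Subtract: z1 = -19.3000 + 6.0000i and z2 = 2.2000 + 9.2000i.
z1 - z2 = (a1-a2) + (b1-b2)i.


Real: -19.3 - 2.2 = -21.5
Imag: 6 - 9.2 = -3.2

-21.5000 - 3.2000i


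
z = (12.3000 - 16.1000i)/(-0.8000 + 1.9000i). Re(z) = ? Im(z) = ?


Multiply by conjugate: (12.3000 - 16.1000i)(-0.8000 - 1.9000i) / ((-0.8)^2 + 1.9^2)
Numerator real = 12.3*(-0.8) - (16.1)*1.9 = -40.43
Numerator imag = -16.1*(-0.8) - 12.3*1.9 = -10.49
Denominator = 4.25
Re(z) = -40.43/4.25 = -9.5129
Im(z) = -10.49/4.25 = -2.4682

Re(z) = -9.5129, Im(z) = -2.4682


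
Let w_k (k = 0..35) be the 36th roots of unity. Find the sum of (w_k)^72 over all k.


The roots are w_k = w^k with w = e^(2*pi*i/36), and (w^k)^72 = (w^72)^k.
So S = 1 + u + u^2 + ... + u^(35) with u = w^72.
72 = 2*36 + 0, so 72 is a multiple of 36 and u = (w^36)^2 = 1.
Every one of the 36 terms equals 1: S = 36

S = 36


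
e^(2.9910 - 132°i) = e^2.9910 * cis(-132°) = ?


e^2.9910 = 19.9056
cos(-132°) = -0.66913
sin(-132°) = -0.743145
Real = 19.9056*(-0.66913) = -13.3194
Imag = 19.9056*(-0.743145) = -14.7927

-13.3194 - 14.7927i


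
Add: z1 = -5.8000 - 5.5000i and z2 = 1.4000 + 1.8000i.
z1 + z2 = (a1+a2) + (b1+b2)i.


Real: -5.8 + 1.4 = -4.4
Imag: -5.5 + 1.8 = -3.7

-4.4000 - 3.7000i


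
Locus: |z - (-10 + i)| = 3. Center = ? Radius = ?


|z - z0| = r is a circle with center z0 and radius r.
Center = (-10, 1), radius = 3

Circle with center (-10, 1) and radius 3


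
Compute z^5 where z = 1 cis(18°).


r^5 = 1^5 = 1
n*theta = 5*18° = 90° = 90° (mod 360)
a = 1*cos(90°) = 0
b = 1*sin(90°) = 1.0000

1 cis(90°) = 0 + 1.0000i


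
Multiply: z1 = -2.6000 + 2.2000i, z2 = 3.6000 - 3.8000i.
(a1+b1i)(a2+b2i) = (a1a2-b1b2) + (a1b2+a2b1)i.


Real = -2.6*3.6 - 2.2*(-3.8) = -9.36 - (-8.36) = -1
Imag = -2.6*(-3.8) + 3.6*2.2 = 9.88 + 7.92 = 17.8

-1.0000 + 17.8000i


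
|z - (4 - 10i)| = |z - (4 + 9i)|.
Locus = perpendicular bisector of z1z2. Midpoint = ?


Equal distances means the locus is the perpendicular bisector of z1 and z2.
Midpoint = ((4+4)/2, (-10+9)/2) = (4.0000, -0.5000)

Perpendicular bisector through (4.0000, -0.5000)


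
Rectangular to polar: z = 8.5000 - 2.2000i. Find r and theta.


r = sqrt(72.25+4.84) = sqrt(77.09) = 8.7801
theta = atan2(-2.2, 8.5) = -14.5111 degrees

r = 8.7801, theta = -14.5111 degrees


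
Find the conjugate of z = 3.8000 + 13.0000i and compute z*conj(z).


z_bar = 3.8000 - 13.0000i
z*z_bar = 3.8^2 + 13^2 = 14.44 + 169 = 183.44

z_bar = 3.8000 - 13.0000i, z*z_bar = 183.44


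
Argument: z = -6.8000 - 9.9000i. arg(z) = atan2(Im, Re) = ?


Re = -6.8, Im = -9.9
arg = atan2(-9.9, -6.8) = -124.4840 degrees

arg(z) = -124.4840 degrees


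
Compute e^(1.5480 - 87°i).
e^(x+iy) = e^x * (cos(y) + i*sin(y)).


e^1.5480 = 4.70206
cos(-87°) = 0.05234
sin(-87°) = -0.99863
Real = 4.70206*0.05234 = 0.2461
Imag = 4.70206*(-0.99863) = -4.6956

0.2461 - 4.6956i


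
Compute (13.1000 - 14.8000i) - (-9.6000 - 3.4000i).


Real: 13.1 + 9.6 = 22.7
Imag: -14.8 + 3.4 = -11.4

22.7000 - 11.4000i


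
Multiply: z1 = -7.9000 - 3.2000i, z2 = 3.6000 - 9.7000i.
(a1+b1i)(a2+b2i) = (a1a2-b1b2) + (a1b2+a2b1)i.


Real = -7.9*3.6 - (-3.2)*(-9.7) = -28.44 - 31.04 = -59.48
Imag = -7.9*(-9.7) + 3.6*(-3.2) = 76.63 - (11.52) = 65.11

-59.4800 + 65.1100i


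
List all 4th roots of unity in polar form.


The 4th roots of unity are cis(360k/4°) for k=0..3
Angle step = 360/4 = 90°
Primitive root: cis(90°)
Primitive root = 0 + 1.0000i

4 roots at angles: 0°, 90°, 180°, 270°


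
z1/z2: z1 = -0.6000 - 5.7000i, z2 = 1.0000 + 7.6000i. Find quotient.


Conjugate of z2 = 1.0000 - 7.6000i
Numerator: (-0.6000 - 5.7000i)(1.0000 - 7.6000i) = -43.9200 - 1.1400i
Denominator: 1^2 + 7.6^2 = 58.76
Result = (-43.9200 - 1.1400i)/58.76

-0.7474 - 0.0194i


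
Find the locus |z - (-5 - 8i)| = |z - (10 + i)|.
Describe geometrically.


Equal distances means the locus is the perpendicular bisector of z1 and z2.
Midpoint = ((-5+10)/2, (-8+1)/2) = (2.5000, -3.5000)

Perpendicular bisector through (2.5000, -3.5000)


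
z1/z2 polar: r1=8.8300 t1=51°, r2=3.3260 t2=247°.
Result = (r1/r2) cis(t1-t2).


r = 8.8300 / 3.3260 = 2.6548
theta = 51° - 247° = -196° = 164° (mod 360)

2.6548 cis(164°)


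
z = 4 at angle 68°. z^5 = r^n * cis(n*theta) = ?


r^5 = 4^5 = 1024
n*theta = 5*68° = 340° = 340° (mod 360)
a = 1024*cos(340°) = 962.2452
b = 1024*sin(340°) = -350.2286

1024 cis(340°) = 962.2452 - 350.2286i


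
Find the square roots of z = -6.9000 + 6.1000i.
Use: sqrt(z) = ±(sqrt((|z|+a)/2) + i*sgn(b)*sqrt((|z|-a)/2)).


|z| = sqrt(47.61+37.21) = 9.2098
sqrt((|z|+a)/2) = sqrt((9.2098+(-6.9))/2) = sqrt(1.1549) = 1.0747
sqrt((|z|-a)/2) = sqrt((9.2098-(-6.9))/2) = sqrt(8.0549) = 2.8381

±(1.0747 + 2.8381i) i.e. 1.0747 + 2.8381i and -1.0747 - 2.8381i


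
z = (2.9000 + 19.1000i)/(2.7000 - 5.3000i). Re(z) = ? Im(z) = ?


Multiply by conjugate: (2.9000 + 19.1000i)(2.7000 + 5.3000i) / (2.7^2 + (-5.3)^2)
Numerator real = 2.9*2.7 + 19.1*(-5.3) = -93.4
Numerator imag = 19.1*2.7 - 2.9*(-5.3) = 66.94
Denominator = 35.38
Re(z) = -93.4/35.38 = -2.6399
Im(z) = 66.94/35.38 = 1.8920

Re(z) = -2.6399, Im(z) = 1.8920


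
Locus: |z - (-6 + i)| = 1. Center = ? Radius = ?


|z - z0| = r is a circle with center z0 and radius r.
Center = (-6, 1), radius = 1

Circle with center (-6, 1) and radius 1


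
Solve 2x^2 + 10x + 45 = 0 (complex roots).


disc = 10^2 - 4*2*45 = 100 - 360 = -260
sqrt(|disc|) = sqrt(260) = 16.1245
Real part = -10/(2*2) = -2.5000
Imag part = 16.1245/(2*2) = 4.0311

-2.5000 ± 4.0311i


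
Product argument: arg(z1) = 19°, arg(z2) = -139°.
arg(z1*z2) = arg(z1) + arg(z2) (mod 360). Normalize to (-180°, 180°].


arg(z1*z2) = 19° - 139° = -120°
Normalized to (-180°, 180°]: -120°

-120°


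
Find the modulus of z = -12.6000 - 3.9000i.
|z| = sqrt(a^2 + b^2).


|z| = sqrt((-12.6)^2 + (-3.9)^2) = sqrt(158.76 + 15.21) = sqrt(173.97) = 13.1898

|z| = 13.1898


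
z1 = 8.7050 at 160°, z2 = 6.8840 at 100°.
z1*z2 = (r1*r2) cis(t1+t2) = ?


r = 8.7050 * 6.8840 = 59.9252
theta = 160° + 100° = 260° = 260° (mod 360)

59.9252 cis(260°)


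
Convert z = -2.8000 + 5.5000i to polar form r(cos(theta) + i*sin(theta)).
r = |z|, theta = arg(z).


r = sqrt(7.84+30.25) = sqrt(38.09) = 6.1717
theta = atan2(5.5, -2.8) = 116.9802 degrees

r = 6.1717, theta = 116.9802 degrees


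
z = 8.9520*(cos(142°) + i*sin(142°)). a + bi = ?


a = 8.9520*cos(142°) = 8.9520*(-0.78801) = -7.0543
b = 8.9520*sin(142°) = 8.9520*0.61566 = 5.5114

-7.0543 + 5.5114i


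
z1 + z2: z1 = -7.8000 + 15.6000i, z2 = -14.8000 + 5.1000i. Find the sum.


Real: -7.8 - 14.8 = -22.6
Imag: 15.6 + 5.1 = 20.7

-22.6000 + 20.7000i


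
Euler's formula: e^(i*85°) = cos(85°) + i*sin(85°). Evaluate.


cos(85°) = 0.0872
sin(85°) = 0.9962

e^(i*85°) = 0.0872 + 0.9962i


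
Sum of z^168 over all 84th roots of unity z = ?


The roots are w_k = w^k with w = e^(2*pi*i/84), and (w^k)^168 = (w^168)^k.
So S = 1 + u + u^2 + ... + u^(83) with u = w^168.
168 = 2*84 + 0, so 168 is a multiple of 84 and u = (w^84)^2 = 1.
Every one of the 84 terms equals 1: S = 84

S = 84


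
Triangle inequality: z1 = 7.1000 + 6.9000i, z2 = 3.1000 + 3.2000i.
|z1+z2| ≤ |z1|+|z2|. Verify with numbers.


|z1| = sqrt(7.1^2 + 6.9^2) = sqrt(98.02) = 9.9005
|z2| = sqrt(3.1^2 + 3.2^2) = sqrt(19.85) = 4.4553
z1+z2 = 10.2000 + 10.1000i
|z1+z2| = sqrt(206.05) = 14.3544
|z1|+|z2| = 9.9005 + 4.4553 = 14.3558

|z1+z2| = 14.3544 ≤ |z1|+|z2| = 14.3558 (verified)


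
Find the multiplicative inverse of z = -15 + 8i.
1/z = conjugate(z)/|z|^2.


|z|^2 = 225+64 = 289
1/z = (-15 - 8i)/289

1/z = -0.0519 - 0.0277i


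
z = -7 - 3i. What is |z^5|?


|z| = sqrt(49+9) = sqrt(58) = 7.6158
|z^5| = |z|^5 = (sqrt(58))^5 = 58^2 * sqrt(58) = 3364*sqrt(58)

|z^5| = 3364*sqrt(58) ≈ 25619.4607


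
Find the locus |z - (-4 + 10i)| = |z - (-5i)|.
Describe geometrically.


Equal distances means the locus is the perpendicular bisector of z1 and z2.
Midpoint = ((-4+0)/2, (10+(-5))/2) = (-2.0000, 2.5000)

Perpendicular bisector through (-2.0000, 2.5000)


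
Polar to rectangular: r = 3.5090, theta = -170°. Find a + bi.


a = 3.5090*cos(-170°) = 3.5090*(-0.9848) = -3.4557
b = 3.5090*sin(-170°) = 3.5090*(-0.17365) = -0.6093

-3.4557 - 0.6093i


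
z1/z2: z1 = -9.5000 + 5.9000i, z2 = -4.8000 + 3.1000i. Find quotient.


Conjugate of z2 = -4.8000 - 3.1000i
Numerator: (-9.5000 + 5.9000i)(-4.8000 - 3.1000i) = 63.8900 + 1.1300i
Denominator: (-4.8)^2 + 3.1^2 = 32.65
Result = (63.8900 + 1.1300i)/32.65

1.9568 + 0.0346i


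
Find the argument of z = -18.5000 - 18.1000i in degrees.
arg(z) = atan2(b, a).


Re = -18.5, Im = -18.1
arg = atan2(-18.1, -18.5) = -135.6262 degrees

arg(z) = -135.6262 degrees


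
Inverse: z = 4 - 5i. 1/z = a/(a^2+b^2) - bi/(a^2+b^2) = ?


|z|^2 = 16+25 = 41
1/z = (4 + 5i)/41

1/z = 0.0976 + 0.1220i


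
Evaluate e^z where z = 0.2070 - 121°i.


e^0.2070 = 1.2300
cos(-121°) = -0.515
sin(-121°) = -0.85717
Real = 1.2300*(-0.515) = -0.6335
Imag = 1.2300*(-0.85717) = -1.0543

-0.6335 - 1.0543i


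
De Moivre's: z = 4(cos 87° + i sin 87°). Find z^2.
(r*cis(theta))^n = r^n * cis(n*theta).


r^2 = 4^2 = 16
n*theta = 2*87° = 174° = 174° (mod 360)
a = 16*cos(174°) = -15.9124
b = 16*sin(174°) = 1.6725

16 cis(174°) = -15.9124 + 1.6725i


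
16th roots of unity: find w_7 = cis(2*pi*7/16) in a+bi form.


Angle = 360*7/16 = 157.5°
a = cos(157.5°) = -0.9239
b = sin(157.5°) = 0.3827

-0.9239 + 0.3827i


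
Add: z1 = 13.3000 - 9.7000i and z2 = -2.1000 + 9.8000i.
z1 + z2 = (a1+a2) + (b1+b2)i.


Real: 13.3 - 2.1 = 11.2
Imag: -9.7 + 9.8 = 0.1

11.2000 + 0.1000i


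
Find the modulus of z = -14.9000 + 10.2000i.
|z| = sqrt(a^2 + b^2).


|z| = sqrt((-14.9)^2 + 10.2^2) = sqrt(222.01 + 104.04) = sqrt(326.05) = 18.0569

|z| = 18.0569


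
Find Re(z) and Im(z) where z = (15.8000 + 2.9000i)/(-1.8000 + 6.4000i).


Multiply by conjugate: (15.8000 + 2.9000i)(-1.8000 - 6.4000i) / ((-1.8)^2 + 6.4^2)
Numerator real = 15.8*(-1.8) + 2.9*6.4 = -9.88
Numerator imag = 2.9*(-1.8) - 15.8*6.4 = -106.34
Denominator = 44.2
Re(z) = -9.88/44.2 = -0.2235
Im(z) = -106.34/44.2 = -2.4059

Re(z) = -0.2235, Im(z) = -2.4059


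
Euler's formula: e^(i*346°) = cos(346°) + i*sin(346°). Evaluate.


cos(346°) = 0.9703
sin(346°) = -0.2419

e^(i*346°) = 0.9703 - 0.2419i


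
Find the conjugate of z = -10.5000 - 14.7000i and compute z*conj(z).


z_bar = -10.5000 + 14.7000i
z*z_bar = (-10.5)^2 + (-14.7)^2 = 110.25 + 216.09 = 326.34

z_bar = -10.5000 + 14.7000i, z*z_bar = 326.34


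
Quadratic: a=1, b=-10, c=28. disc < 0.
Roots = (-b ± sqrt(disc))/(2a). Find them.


disc = (-10)^2 - 4*1*28 = 100 - 112 = -12
sqrt(|disc|) = sqrt(12) = 3.4641
Real part = 10/(2*1) = 5.0000
Imag part = 3.4641/(2*1) = 1.7321

5.0000 ± 1.7321i


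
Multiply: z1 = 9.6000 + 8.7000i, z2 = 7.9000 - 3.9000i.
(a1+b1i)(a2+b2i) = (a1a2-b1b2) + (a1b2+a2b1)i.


Real = 9.6*7.9 - 8.7*(-3.9) = 75.84 - (-33.93) = 109.77
Imag = 9.6*(-3.9) + 7.9*8.7 = -37.44 + 68.73 = 31.29

109.7700 + 31.2900i


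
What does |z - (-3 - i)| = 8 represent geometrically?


|z - z0| = r is a circle with center z0 and radius r.
Center = (-3, -1), radius = 8

Circle with center (-3, -1) and radius 8


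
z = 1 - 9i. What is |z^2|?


|z| = sqrt(1+81) = sqrt(82) = 9.0554
|z^2| = |z|^2 = (sqrt(82))^2 = 82

|z^2| = 82


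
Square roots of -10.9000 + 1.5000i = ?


|z| = sqrt(118.81+2.25) = 11.0027
sqrt((|z|+a)/2) = sqrt((11.0027+(-10.9))/2) = sqrt(0.0514) = 0.2266
sqrt((|z|-a)/2) = sqrt((11.0027-(-10.9))/2) = sqrt(10.9514) = 3.3093

±(0.2266 + 3.3093i) i.e. 0.2266 + 3.3093i and -0.2266 - 3.3093i


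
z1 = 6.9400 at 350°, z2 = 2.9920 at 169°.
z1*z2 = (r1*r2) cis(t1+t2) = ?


r = 6.9400 * 2.9920 = 20.7645
theta = 350° + 169° = 519° = 159° (mod 360)

20.7645 cis(159°)


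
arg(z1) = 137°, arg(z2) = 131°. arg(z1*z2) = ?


arg(z1*z2) = 137° + 131° = 268°
Normalized to (-180°, 180°]: -92°

-92°


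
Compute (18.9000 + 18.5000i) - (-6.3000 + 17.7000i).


Real: 18.9 + 6.3 = 25.2
Imag: 18.5 - 17.7 = 0.8

25.2000 + 0.8000i


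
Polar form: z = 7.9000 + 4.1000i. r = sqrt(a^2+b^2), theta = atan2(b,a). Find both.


r = sqrt(62.41+16.81) = sqrt(79.22) = 8.9006
theta = atan2(4.1, 7.9) = 27.4287 degrees

r = 8.9006, theta = 27.4287 degrees


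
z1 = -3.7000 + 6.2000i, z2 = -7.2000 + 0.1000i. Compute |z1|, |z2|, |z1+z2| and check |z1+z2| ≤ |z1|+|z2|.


|z1| = sqrt((-3.7)^2 + 6.2^2) = sqrt(52.13) = 7.2201
|z2| = sqrt((-7.2)^2 + 0.1^2) = sqrt(51.85) = 7.2007
z1+z2 = -10.9000 + 6.3000i
|z1+z2| = sqrt(158.5) = 12.5897
|z1|+|z2| = 7.2201 + 7.2007 = 14.4208

|z1+z2| = 12.5897 ≤ |z1|+|z2| = 14.4208 (verified)


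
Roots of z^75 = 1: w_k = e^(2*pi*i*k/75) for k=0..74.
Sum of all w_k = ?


The sum of all 75th roots of unity is 0.
Geometric series: (1 - w^75)/(1 - w) = (1-1)/(1-w) = 0 since w^75 = 1, w ≠ 1.
Alternatively: coefficient of z^74 in z^75 - 1 is 0.

0


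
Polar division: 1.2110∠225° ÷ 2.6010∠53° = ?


r = 1.2110 / 2.6010 = 0.4656
theta = 225° - 53° = 172° = 172° (mod 360)

0.4656 cis(172°)


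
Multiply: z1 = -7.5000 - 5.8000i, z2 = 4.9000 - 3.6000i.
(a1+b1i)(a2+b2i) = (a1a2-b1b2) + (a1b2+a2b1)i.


Real = -7.5*4.9 - (-5.8)*(-3.6) = -36.75 - 20.88 = -57.63
Imag = -7.5*(-3.6) + 4.9*(-5.8) = 27 - (28.42) = -1.42

-57.6300 - 1.4200i


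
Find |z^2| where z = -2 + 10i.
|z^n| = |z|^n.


|z| = sqrt(4+100) = sqrt(104) = 10.1980
|z^2| = |z|^2 = (sqrt(104))^2 = 104

|z^2| = 104


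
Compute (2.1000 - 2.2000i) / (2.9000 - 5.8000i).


Conjugate of z2 = 2.9000 + 5.8000i
Numerator: (2.1000 - 2.2000i)(2.9000 + 5.8000i) = 18.8500 + 5.8000i
Denominator: 2.9^2 + (-5.8)^2 = 42.05
Result = (18.8500 + 5.8000i)/42.05

0.4483 + 0.1379i


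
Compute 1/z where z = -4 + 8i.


|z|^2 = 16+64 = 80
1/z = (-4 - 8i)/80

1/z = -0.0500 - 0.1000i


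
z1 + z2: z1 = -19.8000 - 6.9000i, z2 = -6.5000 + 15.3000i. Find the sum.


Real: -19.8 - 6.5 = -26.3
Imag: -6.9 + 15.3 = 8.4

-26.3000 + 8.4000i


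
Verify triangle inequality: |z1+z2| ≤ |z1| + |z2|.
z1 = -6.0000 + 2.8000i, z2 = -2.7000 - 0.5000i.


|z1| = sqrt((-6)^2 + 2.8^2) = sqrt(43.84) = 6.6212
|z2| = sqrt((-2.7)^2 + (-0.5)^2) = sqrt(7.54) = 2.7459
z1+z2 = -8.7000 + 2.3000i
|z1+z2| = sqrt(80.98) = 8.9989
|z1|+|z2| = 6.6212 + 2.7459 = 9.3671

|z1+z2| = 8.9989 ≤ |z1|+|z2| = 9.3671 (verified)


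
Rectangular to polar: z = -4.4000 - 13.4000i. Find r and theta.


r = sqrt(19.36+179.56) = sqrt(198.92) = 14.1039
theta = atan2(-13.4, -4.4) = -108.1780 degrees

r = 14.1039, theta = -108.1780 degrees


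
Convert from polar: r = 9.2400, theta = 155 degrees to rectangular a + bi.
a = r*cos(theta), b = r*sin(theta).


a = 9.2400*cos(155°) = 9.2400*(-0.90631) = -8.3743
b = 9.2400*sin(155°) = 9.2400*0.42262 = 3.9050

-8.3743 + 3.9050i


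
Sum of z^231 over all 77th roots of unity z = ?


The roots are w_k = w^k with w = e^(2*pi*i/77), and (w^k)^231 = (w^231)^k.
So S = 1 + u + u^2 + ... + u^(76) with u = w^231.
231 = 3*77 + 0, so 231 is a multiple of 77 and u = (w^77)^3 = 1.
Every one of the 77 terms equals 1: S = 77

S = 77


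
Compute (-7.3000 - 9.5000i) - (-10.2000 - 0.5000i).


Real: -7.3 + 10.2 = 2.9
Imag: -9.5 + 0.5 = -9

2.9000 - 9.0000i


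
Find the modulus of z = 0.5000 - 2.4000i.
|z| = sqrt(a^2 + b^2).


|z| = sqrt(0.5^2 + (-2.4)^2) = sqrt(0.25 + 5.76) = sqrt(6.01) = 2.4515

|z| = 2.4515


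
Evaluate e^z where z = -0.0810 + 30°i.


e^-0.0810 = 0.9222
cos(30°) = 0.866
sin(30°) = 0.5
Real = 0.9222*0.866 = 0.7986
Imag = 0.9222*0.5 = 0.4611

0.7986 + 0.4611i


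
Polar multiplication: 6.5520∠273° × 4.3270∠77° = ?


r = 6.5520 * 4.3270 = 28.3505
theta = 273° + 77° = 350° = 350° (mod 360)

28.3505 cis(350°)


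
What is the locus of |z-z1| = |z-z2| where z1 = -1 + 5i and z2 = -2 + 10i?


Equal distances means the locus is the perpendicular bisector of z1 and z2.
Midpoint = ((-1+(-2))/2, (5+10)/2) = (-1.5000, 7.5000)

Perpendicular bisector through (-1.5000, 7.5000)


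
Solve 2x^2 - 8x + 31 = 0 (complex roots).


disc = (-8)^2 - 4*2*31 = 64 - 248 = -184
sqrt(|disc|) = sqrt(184) = 13.5647
Real part = 8/(2*2) = 2.0000
Imag part = 13.5647/(2*2) = 3.3912

2.0000 ± 3.3912i


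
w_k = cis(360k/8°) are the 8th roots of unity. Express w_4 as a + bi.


Angle = 360*4/8 = 180°
a = cos(180°) = -1.0000
b = sin(180°) = 0

-1.0000 + 0i


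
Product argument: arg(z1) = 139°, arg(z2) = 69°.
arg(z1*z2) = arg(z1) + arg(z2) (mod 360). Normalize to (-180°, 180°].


arg(z1*z2) = 139° + 69° = 208°
Normalized to (-180°, 180°]: -152°

-152°


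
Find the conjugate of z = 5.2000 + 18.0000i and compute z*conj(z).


z_bar = 5.2000 - 18.0000i
z*z_bar = 5.2^2 + 18^2 = 27.04 + 324 = 351.04

z_bar = 5.2000 - 18.0000i, z*z_bar = 351.04


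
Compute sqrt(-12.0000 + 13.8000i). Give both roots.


|z| = sqrt(144+190.44) = 18.2877
sqrt((|z|+a)/2) = sqrt((18.2877+(-12))/2) = sqrt(3.1439) = 1.7731
sqrt((|z|-a)/2) = sqrt((18.2877-(-12))/2) = sqrt(15.1439) = 3.8915

±(1.7731 + 3.8915i) i.e. 1.7731 + 3.8915i and -1.7731 - 3.8915i


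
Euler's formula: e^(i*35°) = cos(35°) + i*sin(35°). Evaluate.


cos(35°) = 0.8192
sin(35°) = 0.5736

e^(i*35°) = 0.8192 + 0.5736i


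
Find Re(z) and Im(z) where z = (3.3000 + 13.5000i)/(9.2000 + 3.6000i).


Multiply by conjugate: (3.3000 + 13.5000i)(9.2000 - 3.6000i) / (9.2^2 + 3.6^2)
Numerator real = 3.3*9.2 + 13.5*3.6 = 78.96
Numerator imag = 13.5*9.2 - 3.3*3.6 = 112.32
Denominator = 97.6
Re(z) = 78.96/97.6 = 0.8090
Im(z) = 112.32/97.6 = 1.1508

Re(z) = 0.8090, Im(z) = 1.1508


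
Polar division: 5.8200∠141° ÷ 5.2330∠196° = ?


r = 5.8200 / 5.2330 = 1.1122
theta = 141° - 196° = -55° = 305° (mod 360)

1.1122 cis(305°)


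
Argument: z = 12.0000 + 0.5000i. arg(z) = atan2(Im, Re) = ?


Re = 12, Im = 0.5
arg = atan2(0.5, 12) = 2.3859 degrees

arg(z) = 2.3859 degrees


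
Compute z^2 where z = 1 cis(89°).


r^2 = 1^2 = 1
n*theta = 2*89° = 178° = 178° (mod 360)
a = 1*cos(178°) = -0.9994
b = 1*sin(178°) = 0.0349

1 cis(178°) = -0.9994 + 0.0349i


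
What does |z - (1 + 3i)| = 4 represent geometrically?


|z - z0| = r is a circle with center z0 and radius r.
Center = (1, 3), radius = 4

Circle with center (1, 3) and radius 4


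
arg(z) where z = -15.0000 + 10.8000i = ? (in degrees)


Re = -15, Im = 10.8
arg = atan2(10.8, -15) = 144.2461 degrees

arg(z) = 144.2461 degrees


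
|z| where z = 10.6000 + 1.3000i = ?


|z| = sqrt(10.6^2 + 1.3^2) = sqrt(112.36 + 1.69) = sqrt(114.05) = 10.6794

|z| = 10.6794


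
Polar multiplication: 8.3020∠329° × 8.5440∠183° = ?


r = 8.3020 * 8.5440 = 70.9323
theta = 329° + 183° = 512° = 152° (mod 360)

70.9323 cis(152°)


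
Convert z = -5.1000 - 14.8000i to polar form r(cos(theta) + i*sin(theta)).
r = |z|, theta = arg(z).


r = sqrt(26.01+219.04) = sqrt(245.05) = 15.6541
theta = atan2(-14.8, -5.1) = -109.0137 degrees

r = 15.6541, theta = -109.0137 degrees


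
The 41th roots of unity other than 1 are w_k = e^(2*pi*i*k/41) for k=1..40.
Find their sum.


With w = e^(2*pi*i/41), all 41 of the 41th roots of unity w^0 = 1, w, ..., w^(40) sum to 0: 1 + w + ... + w^(40) = (1 - w^41)/(1 - w) = 0 since w^41 = 1, w ≠ 1.
Removing the root 1: w + w^2 + ... + w^(40) = 0 - 1 = -1

Sum = -1


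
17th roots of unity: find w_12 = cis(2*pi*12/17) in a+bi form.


Angle = 360*12/17 = 254.1176°
a = cos(254.1176°) = -0.2737
b = sin(254.1176°) = -0.9618

-0.2737 - 0.9618i


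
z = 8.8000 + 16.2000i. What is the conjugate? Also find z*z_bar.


z_bar = 8.8000 - 16.2000i
z*z_bar = 8.8^2 + 16.2^2 = 77.44 + 262.44 = 339.88

z_bar = 8.8000 - 16.2000i, z*z_bar = 339.88


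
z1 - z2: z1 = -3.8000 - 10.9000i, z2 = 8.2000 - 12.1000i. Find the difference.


Real: -3.8 - 8.2 = -12
Imag: -10.9 + 12.1 = 1.2

-12.0000 + 1.2000i


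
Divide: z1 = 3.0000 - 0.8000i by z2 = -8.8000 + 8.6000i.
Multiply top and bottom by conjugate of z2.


Conjugate of z2 = -8.8000 - 8.6000i
Numerator: (3.0000 - 0.8000i)(-8.8000 - 8.6000i) = -33.2800 - 18.7600i
Denominator: (-8.8)^2 + 8.6^2 = 151.4
Result = (-33.2800 - 18.7600i)/151.4

-0.2198 - 0.1239i


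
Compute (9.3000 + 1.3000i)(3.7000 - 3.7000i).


Real = 9.3*3.7 - 1.3*(-3.7) = 34.41 - (-4.81) = 39.22
Imag = 9.3*(-3.7) + 3.7*1.3 = -34.41 + 4.81 = -29.6

39.2200 - 29.6000i


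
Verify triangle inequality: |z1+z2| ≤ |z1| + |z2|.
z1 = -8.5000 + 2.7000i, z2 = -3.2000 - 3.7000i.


|z1| = sqrt((-8.5)^2 + 2.7^2) = sqrt(79.54) = 8.9185
|z2| = sqrt((-3.2)^2 + (-3.7)^2) = sqrt(23.93) = 4.8918
z1+z2 = -11.7000 - i
|z1+z2| = sqrt(137.89) = 11.7427
|z1|+|z2| = 8.9185 + 4.8918 = 13.8103

|z1+z2| = 11.7427 ≤ |z1|+|z2| = 13.8103 (verified)


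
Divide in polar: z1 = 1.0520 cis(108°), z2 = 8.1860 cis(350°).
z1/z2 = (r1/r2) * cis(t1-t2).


r = 1.0520 / 8.1860 = 0.1285
theta = 108° - 350° = -242° = 118° (mod 360)

0.1285 cis(118°)


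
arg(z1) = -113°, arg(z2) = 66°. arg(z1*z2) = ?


arg(z1*z2) = -113° + 66° = -47°
Normalized to (-180°, 180°]: -47°

-47°


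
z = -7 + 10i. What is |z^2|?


|z| = sqrt(49+100) = sqrt(149) = 12.2066
|z^2| = |z|^2 = (sqrt(149))^2 = 149

|z^2| = 149


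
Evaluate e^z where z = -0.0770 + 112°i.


e^-0.0770 = 0.9259
cos(112°) = -0.3746
sin(112°) = 0.9272
Real = 0.9259*(-0.3746) = -0.3468
Imag = 0.9259*0.9272 = 0.8585

-0.3468 + 0.8585i


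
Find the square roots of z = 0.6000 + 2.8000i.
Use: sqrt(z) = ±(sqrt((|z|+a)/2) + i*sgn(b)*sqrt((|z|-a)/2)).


|z| = sqrt(0.36+7.84) = 2.8636
sqrt((|z|+a)/2) = sqrt((2.8636+0.6)/2) = sqrt(1.7318) = 1.3160
sqrt((|z|-a)/2) = sqrt((2.8636-0.6)/2) = sqrt(1.1318) = 1.0639

±(1.3160 + 1.0639i) i.e. 1.3160 + 1.0639i and -1.3160 - 1.0639i


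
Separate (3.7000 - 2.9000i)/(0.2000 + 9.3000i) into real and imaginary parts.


Multiply by conjugate: (3.7000 - 2.9000i)(0.2000 - 9.3000i) / (0.2^2 + 9.3^2)
Numerator real = 3.7*0.2 - (2.9)*9.3 = -26.23
Numerator imag = -2.9*0.2 - 3.7*9.3 = -34.99
Denominator = 86.53
Re(z) = -26.23/86.53 = -0.3031
Im(z) = -34.99/86.53 = -0.4044

Re(z) = -0.3031, Im(z) = -0.4044


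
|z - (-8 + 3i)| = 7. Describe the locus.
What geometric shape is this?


|z - z0| = r is a circle with center z0 and radius r.
Center = (-8, 3), radius = 7

Circle with center (-8, 3) and radius 7


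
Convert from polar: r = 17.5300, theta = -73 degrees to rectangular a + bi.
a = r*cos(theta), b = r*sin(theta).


a = 17.5300*cos(-73°) = 17.5300*0.292372 = 5.1253
b = 17.5300*sin(-73°) = 17.5300*(-0.956305) = -16.7640

5.1253 - 16.7640i


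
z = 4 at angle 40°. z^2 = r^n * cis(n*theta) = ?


r^2 = 4^2 = 16
n*theta = 2*40° = 80° = 80° (mod 360)
a = 16*cos(80°) = 2.7784
b = 16*sin(80°) = 15.7569

16 cis(80°) = 2.7784 + 15.7569i


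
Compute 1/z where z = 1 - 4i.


|z|^2 = 1+16 = 17
1/z = (1 + 4i)/17

1/z = 0.0588 + 0.2353i


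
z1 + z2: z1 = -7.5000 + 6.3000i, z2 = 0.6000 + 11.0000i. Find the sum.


Real: -7.5 + 0.6 = -6.9
Imag: 6.3 + 11 = 17.3

-6.9000 + 17.3000i


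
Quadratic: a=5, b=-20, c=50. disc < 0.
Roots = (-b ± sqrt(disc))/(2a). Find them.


disc = (-20)^2 - 4*5*50 = 400 - 1000 = -600
sqrt(|disc|) = sqrt(600) = 24.4949
Real part = 20/(2*5) = 2.0000
Imag part = 24.4949/(2*5) = 2.4495

2.0000 ± 2.4495i


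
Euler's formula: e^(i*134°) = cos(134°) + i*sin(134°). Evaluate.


cos(134°) = -0.6947
sin(134°) = 0.7193

e^(i*134°) = -0.6947 + 0.7193i


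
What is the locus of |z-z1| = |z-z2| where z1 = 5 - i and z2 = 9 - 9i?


Equal distances means the locus is the perpendicular bisector of z1 and z2.
Midpoint = ((5+9)/2, (-1+(-9))/2) = (7.0000, -5.0000)

Perpendicular bisector through (7.0000, -5.0000)


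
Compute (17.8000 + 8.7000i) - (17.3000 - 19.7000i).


Real: 17.8 - 17.3 = 0.5
Imag: 8.7 + 19.7 = 28.4

0.5000 + 28.4000i


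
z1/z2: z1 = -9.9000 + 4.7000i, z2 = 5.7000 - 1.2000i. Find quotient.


Conjugate of z2 = 5.7000 + 1.2000i
Numerator: (-9.9000 + 4.7000i)(5.7000 + 1.2000i) = -62.0700 + 14.9100i
Denominator: 5.7^2 + (-1.2)^2 = 33.93
Result = (-62.0700 + 14.9100i)/33.93

-1.8294 + 0.4394i


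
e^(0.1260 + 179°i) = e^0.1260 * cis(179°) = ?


e^0.1260 = 1.1343
cos(179°) = -0.9998
sin(179°) = 0.01745
Real = 1.1343*(-0.9998) = -1.1341
Imag = 1.1343*0.01745 = 0.0198

-1.1341 + 0.0198i


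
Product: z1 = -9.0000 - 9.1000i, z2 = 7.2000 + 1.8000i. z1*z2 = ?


Real = -9*7.2 - (-9.1)*1.8 = -64.8 - (-16.38) = -48.42
Imag = -9*1.8 + 7.2*(-9.1) = -16.2 - (65.52) = -81.72

-48.4200 - 81.7200i


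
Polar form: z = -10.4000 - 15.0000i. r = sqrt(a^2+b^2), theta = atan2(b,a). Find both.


r = sqrt(108.16+225) = sqrt(333.16) = 18.2527
theta = atan2(-15, -10.4) = -124.7349 degrees

r = 18.2527, theta = -124.7349 degrees


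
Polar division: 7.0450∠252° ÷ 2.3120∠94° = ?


r = 7.0450 / 2.3120 = 3.0471
theta = 252° - 94° = 158° = 158° (mod 360)

3.0471 cis(158°)


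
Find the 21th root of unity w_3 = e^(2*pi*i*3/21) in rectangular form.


Angle = 360*3/21 = 51.4286°
a = cos(51.4286°) = 0.6235
b = sin(51.4286°) = 0.7818

0.6235 + 0.7818i


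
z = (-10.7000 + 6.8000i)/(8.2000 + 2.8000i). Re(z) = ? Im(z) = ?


Multiply by conjugate: (-10.7000 + 6.8000i)(8.2000 - 2.8000i) / (8.2^2 + 2.8^2)
Numerator real = -10.7*8.2 + 6.8*2.8 = -68.7
Numerator imag = 6.8*8.2 - (-10.7)*2.8 = 85.72
Denominator = 75.08
Re(z) = -68.7/75.08 = -0.9150
Im(z) = 85.72/75.08 = 1.1417

Re(z) = -0.9150, Im(z) = 1.1417


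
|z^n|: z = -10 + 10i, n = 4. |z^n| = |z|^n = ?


|z| = sqrt(100+100) = sqrt(200) = 14.1421
|z^4| = |z|^4 = (sqrt(200))^4 = 200^2 = 40000

|z^4| = 40000


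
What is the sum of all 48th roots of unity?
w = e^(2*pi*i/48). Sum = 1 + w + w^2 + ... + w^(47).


The sum of all 48th roots of unity is 0.
Geometric series: (1 - w^48)/(1 - w) = (1-1)/(1-w) = 0 since w^48 = 1, w ≠ 1.
Alternatively: coefficient of z^47 in z^48 - 1 is 0.

0


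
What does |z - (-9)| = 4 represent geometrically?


|z - z0| = r is a circle with center z0 and radius r.
Center = (-9, 0), radius = 4

Circle with center (-9, 0) and radius 4


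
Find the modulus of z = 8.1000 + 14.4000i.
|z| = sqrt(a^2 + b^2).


|z| = sqrt(8.1^2 + 14.4^2) = sqrt(65.61 + 207.36) = sqrt(272.97) = 16.5218

|z| = 16.5218


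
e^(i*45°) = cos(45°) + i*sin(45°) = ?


cos(45°) = 0.7071
sin(45°) = 0.7071

e^(i*45°) = 0.7071 + 0.7071i


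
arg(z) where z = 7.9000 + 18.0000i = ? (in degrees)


Re = 7.9, Im = 18
arg = atan2(18, 7.9) = 66.3039 degrees

arg(z) = 66.3039 degrees


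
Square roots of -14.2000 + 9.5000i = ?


|z| = sqrt(201.64+90.25) = 17.0848
sqrt((|z|+a)/2) = sqrt((17.0848+(-14.2))/2) = sqrt(1.4424) = 1.2010
sqrt((|z|-a)/2) = sqrt((17.0848-(-14.2))/2) = sqrt(15.6424) = 3.9550

±(1.2010 + 3.9550i) i.e. 1.2010 + 3.9550i and -1.2010 - 3.9550i


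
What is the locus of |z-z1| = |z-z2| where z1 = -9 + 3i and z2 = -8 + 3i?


Equal distances means the locus is the perpendicular bisector of z1 and z2.
Midpoint = ((-9+(-8))/2, (3+3)/2) = (-8.5000, 3.0000)

Perpendicular bisector through (-8.5000, 3.0000)


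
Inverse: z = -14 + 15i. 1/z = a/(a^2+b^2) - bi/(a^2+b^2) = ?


|z|^2 = 196+225 = 421
1/z = (-14 - 15i)/421

1/z = -0.0333 - 0.0356i


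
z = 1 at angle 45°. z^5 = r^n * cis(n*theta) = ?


r^5 = 1^5 = 1
n*theta = 5*45° = 225° = 225° (mod 360)
a = 1*cos(225°) = -0.7071
b = 1*sin(225°) = -0.7071

1 cis(225°) = -0.7071 - 0.7071i


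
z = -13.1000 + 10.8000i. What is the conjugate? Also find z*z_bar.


z_bar = -13.1000 - 10.8000i
z*z_bar = (-13.1)^2 + 10.8^2 = 171.61 + 116.64 = 288.25

z_bar = -13.1000 - 10.8000i, z*z_bar = 288.25


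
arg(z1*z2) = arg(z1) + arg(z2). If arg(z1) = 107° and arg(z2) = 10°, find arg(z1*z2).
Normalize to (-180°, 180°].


arg(z1*z2) = 107° + 10° = 117°
Normalized to (-180°, 180°]: 117°

117°


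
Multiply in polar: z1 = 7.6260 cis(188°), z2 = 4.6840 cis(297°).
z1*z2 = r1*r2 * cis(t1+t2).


r = 7.6260 * 4.6840 = 35.7202
theta = 188° + 297° = 485° = 125° (mod 360)

35.7202 cis(125°)


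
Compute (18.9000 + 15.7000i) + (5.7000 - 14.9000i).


Real: 18.9 + 5.7 = 24.6
Imag: 15.7 - 14.9 = 0.8

24.6000 + 0.8000i


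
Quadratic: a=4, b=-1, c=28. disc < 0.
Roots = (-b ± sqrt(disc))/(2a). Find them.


disc = (-1)^2 - 4*4*28 = 1 - 448 = -447
sqrt(|disc|) = sqrt(447) = 21.1424
Real part = 1/(2*4) = 0.1250
Imag part = 21.1424/(2*4) = 2.6428

0.1250 ± 2.6428i


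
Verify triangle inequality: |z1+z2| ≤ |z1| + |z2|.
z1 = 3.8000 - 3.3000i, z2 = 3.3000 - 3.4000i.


|z1| = sqrt(3.8^2 + (-3.3)^2) = sqrt(25.33) = 5.0329
|z2| = sqrt(3.3^2 + (-3.4)^2) = sqrt(22.45) = 4.7381
z1+z2 = 7.1000 - 6.7000i
|z1+z2| = sqrt(95.3) = 9.7622
|z1|+|z2| = 5.0329 + 4.7381 = 9.7710

|z1+z2| = 9.7622 ≤ |z1|+|z2| = 9.7710 (verified)


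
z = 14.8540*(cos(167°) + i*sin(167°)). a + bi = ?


a = 14.8540*cos(167°) = 14.8540*(-0.97437) = -14.4733
b = 14.8540*sin(167°) = 14.8540*0.22495 = 3.3414

-14.4733 + 3.3414i


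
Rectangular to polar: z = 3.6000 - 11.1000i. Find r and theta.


r = sqrt(12.96+123.21) = sqrt(136.17) = 11.6692
theta = atan2(-11.1, 3.6) = -72.0309 degrees

r = 11.6692, theta = -72.0309 degrees


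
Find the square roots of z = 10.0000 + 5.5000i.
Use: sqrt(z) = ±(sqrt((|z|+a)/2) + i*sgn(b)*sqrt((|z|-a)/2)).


|z| = sqrt(100+30.25) = 11.4127
sqrt((|z|+a)/2) = sqrt((11.4127+10)/2) = sqrt(10.7064) = 3.2721
sqrt((|z|-a)/2) = sqrt((11.4127-10)/2) = sqrt(0.7064) = 0.8404

±(3.2721 + 0.8404i) i.e. 3.2721 + 0.8404i and -3.2721 - 0.8404i


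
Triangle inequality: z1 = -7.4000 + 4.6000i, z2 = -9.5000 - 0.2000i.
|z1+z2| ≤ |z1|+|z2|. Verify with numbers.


|z1| = sqrt((-7.4)^2 + 4.6^2) = sqrt(75.92) = 8.7132
|z2| = sqrt((-9.5)^2 + (-0.2)^2) = sqrt(90.29) = 9.5021
z1+z2 = -16.9000 + 4.4000i
|z1+z2| = sqrt(304.97) = 17.4634
|z1|+|z2| = 8.7132 + 9.5021 = 18.2153

|z1+z2| = 17.4634 ≤ |z1|+|z2| = 18.2153 (verified)


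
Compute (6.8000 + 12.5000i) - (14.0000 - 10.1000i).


Real: 6.8 - 14 = -7.2
Imag: 12.5 + 10.1 = 22.6

-7.2000 + 22.6000i


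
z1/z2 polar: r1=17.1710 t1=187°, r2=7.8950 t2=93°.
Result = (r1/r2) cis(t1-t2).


r = 17.1710 / 7.8950 = 2.1749
theta = 187° - 93° = 94° = 94° (mod 360)

2.1749 cis(94°)


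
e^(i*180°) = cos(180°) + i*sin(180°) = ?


cos(180°) = -1.0000
sin(180°) = 0

e^(i*180°) = -1.0000 + 0i


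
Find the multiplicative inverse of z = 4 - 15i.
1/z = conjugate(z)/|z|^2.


|z|^2 = 16+225 = 241
1/z = (4 + 15i)/241

1/z = 0.0166 + 0.0622i


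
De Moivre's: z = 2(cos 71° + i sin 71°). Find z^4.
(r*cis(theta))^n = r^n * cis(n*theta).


r^4 = 2^4 = 16
n*theta = 4*71° = 284° = 284° (mod 360)
a = 16*cos(284°) = 3.8708
b = 16*sin(284°) = -15.5247

16 cis(284°) = 3.8708 - 15.5247i


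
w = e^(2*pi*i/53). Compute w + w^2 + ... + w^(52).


With w = e^(2*pi*i/53), all 53 of the 53th roots of unity w^0 = 1, w, ..., w^(52) sum to 0: 1 + w + ... + w^(52) = (1 - w^53)/(1 - w) = 0 since w^53 = 1, w ≠ 1.
Removing the root 1: w + w^2 + ... + w^(52) = 0 - 1 = -1

Sum = -1


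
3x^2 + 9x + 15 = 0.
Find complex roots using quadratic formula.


disc = 9^2 - 4*3*15 = 81 - 180 = -99
sqrt(|disc|) = sqrt(99) = 9.9499
Real part = -9/(2*3) = -1.5000
Imag part = 9.9499/(2*3) = 1.6583

-1.5000 ± 1.6583i


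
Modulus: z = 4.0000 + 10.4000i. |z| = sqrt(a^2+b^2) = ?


|z| = sqrt(4^2 + 10.4^2) = sqrt(16 + 108.16) = sqrt(124.16) = 11.1427

|z| = 11.1427


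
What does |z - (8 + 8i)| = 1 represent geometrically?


|z - z0| = r is a circle with center z0 and radius r.
Center = (8, 8), radius = 1

Circle with center (8, 8) and radius 1


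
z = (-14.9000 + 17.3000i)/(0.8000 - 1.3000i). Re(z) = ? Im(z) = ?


Multiply by conjugate: (-14.9000 + 17.3000i)(0.8000 + 1.3000i) / (0.8^2 + (-1.3)^2)
Numerator real = -14.9*0.8 + 17.3*(-1.3) = -34.41
Numerator imag = 17.3*0.8 - (-14.9)*(-1.3) = -5.53
Denominator = 2.33
Re(z) = -34.41/2.33 = -14.7682
Im(z) = -5.53/2.33 = -2.3734

Re(z) = -14.7682, Im(z) = -2.3734


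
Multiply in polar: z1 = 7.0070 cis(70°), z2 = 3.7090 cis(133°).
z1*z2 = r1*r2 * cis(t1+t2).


r = 7.0070 * 3.7090 = 25.9890
theta = 70° + 133° = 203° = 203° (mod 360)

25.9890 cis(203°)


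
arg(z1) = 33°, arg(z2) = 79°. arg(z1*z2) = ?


arg(z1*z2) = 33° + 79° = 112°
Normalized to (-180°, 180°]: 112°

112°


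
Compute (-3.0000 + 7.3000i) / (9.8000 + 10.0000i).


Conjugate of z2 = 9.8000 - 10.0000i
Numerator: (-3.0000 + 7.3000i)(9.8000 - 10.0000i) = 43.6000 + 101.5400i
Denominator: 9.8^2 + 10^2 = 196.04
Result = (43.6000 + 101.5400i)/196.04

0.2224 + 0.5180i


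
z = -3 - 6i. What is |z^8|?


|z| = sqrt(9+36) = sqrt(45) = 6.7082
|z^8| = |z|^8 = (sqrt(45))^8 = 45^4 = 4100625

|z^8| = 4100625


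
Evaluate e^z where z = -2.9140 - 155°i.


e^-2.9140 = 0.0543
cos(-155°) = -0.9063
sin(-155°) = -0.4226
Real = 0.0543*(-0.9063) = -0.0492
Imag = 0.0543*(-0.4226) = -0.0229

-0.0492 - 0.0229i


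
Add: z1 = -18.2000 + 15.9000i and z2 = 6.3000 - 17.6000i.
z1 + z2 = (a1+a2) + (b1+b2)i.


Real: -18.2 + 6.3 = -11.9
Imag: 15.9 - 17.6 = -1.7

-11.9000 - 1.7000i


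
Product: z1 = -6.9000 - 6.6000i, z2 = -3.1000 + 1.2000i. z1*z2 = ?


Real = -6.9*(-3.1) - (-6.6)*1.2 = 21.39 - (-7.92) = 29.31
Imag = -6.9*1.2 - (3.1)*(-6.6) = -8.28 + 20.46 = 12.18

29.3100 + 12.1800i


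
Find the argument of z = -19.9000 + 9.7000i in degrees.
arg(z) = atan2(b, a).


Re = -19.9, Im = 9.7
arg = atan2(9.7, -19.9) = 154.0137 degrees

arg(z) = 154.0137 degrees


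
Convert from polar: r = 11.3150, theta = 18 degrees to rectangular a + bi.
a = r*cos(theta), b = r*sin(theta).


a = 11.3150*cos(18°) = 11.3150*0.95106 = 10.7612
b = 11.3150*sin(18°) = 11.3150*0.309017 = 3.4965

10.7612 + 3.4965i
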